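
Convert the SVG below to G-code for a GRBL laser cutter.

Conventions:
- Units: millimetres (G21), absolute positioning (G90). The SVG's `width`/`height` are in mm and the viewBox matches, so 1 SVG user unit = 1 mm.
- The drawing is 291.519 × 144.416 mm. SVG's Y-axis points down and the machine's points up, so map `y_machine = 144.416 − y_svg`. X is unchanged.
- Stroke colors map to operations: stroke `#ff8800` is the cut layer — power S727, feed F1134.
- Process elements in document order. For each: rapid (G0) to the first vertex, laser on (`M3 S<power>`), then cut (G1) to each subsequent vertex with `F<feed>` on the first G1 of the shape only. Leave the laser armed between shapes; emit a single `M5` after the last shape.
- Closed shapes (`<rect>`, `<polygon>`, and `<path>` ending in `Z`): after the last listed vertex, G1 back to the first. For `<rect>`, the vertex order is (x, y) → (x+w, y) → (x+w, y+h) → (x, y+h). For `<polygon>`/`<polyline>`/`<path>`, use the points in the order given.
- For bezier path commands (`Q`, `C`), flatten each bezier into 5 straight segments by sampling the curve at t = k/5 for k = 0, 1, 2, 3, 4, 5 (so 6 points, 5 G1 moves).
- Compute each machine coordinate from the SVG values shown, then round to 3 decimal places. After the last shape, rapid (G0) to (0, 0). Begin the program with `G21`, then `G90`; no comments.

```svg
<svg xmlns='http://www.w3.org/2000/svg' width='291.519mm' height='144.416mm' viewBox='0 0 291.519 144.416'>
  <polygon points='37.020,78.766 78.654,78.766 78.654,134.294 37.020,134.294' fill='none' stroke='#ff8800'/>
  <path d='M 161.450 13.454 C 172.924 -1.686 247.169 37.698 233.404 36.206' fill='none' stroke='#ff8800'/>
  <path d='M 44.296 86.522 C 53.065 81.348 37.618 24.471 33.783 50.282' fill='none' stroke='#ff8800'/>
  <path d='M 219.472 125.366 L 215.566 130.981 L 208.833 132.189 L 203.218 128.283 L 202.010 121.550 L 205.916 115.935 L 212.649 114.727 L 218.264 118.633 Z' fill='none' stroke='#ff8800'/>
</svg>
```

G21
G90
G0 X37.020 Y65.650
M3 S727
G1 X78.654 Y65.650 F1134
G1 X78.654 Y10.122
G1 X37.020 Y10.122
G1 X37.020 Y65.650
G0 X161.450 Y130.962
M3 S727
G1 X174.661 Y134.266 F1134
G1 X195.699 Y129.064
G1 X217.327 Y119.934
G1 X232.308 Y111.457
G1 X233.404 Y108.210
G0 X44.296 Y57.894
M3 S727
G1 X46.938 Y66.128 F1134
G1 X45.488 Y80.319
G1 X41.666 Y94.018
G1 X37.191 Y100.773
G1 X33.783 Y94.134
G0 X219.472 Y19.050
M3 S727
G1 X215.566 Y13.435 F1134
G1 X208.833 Y12.227
G1 X203.218 Y16.133
G1 X202.010 Y22.866
G1 X205.916 Y28.481
G1 X212.649 Y29.689
G1 X218.264 Y25.783
G1 X219.472 Y19.050
M5
G0 X0.000 Y0.000

viewBox `0 0 291.519 144.416` with mm width/height → 1 unit = 1 mm. Flip: y_m = 144.416 − y_svg.

**Shape 1** — `<polygon>` rectangle, stroke `#ff8800` → cut (S727, F1134). Machine vertices: (37.020,65.650) → (78.654,65.650) → (78.654,10.122) → (37.020,10.122) → (37.020,65.650). Closed: final G1 returns to the first vertex.

**Shape 2** — `<path>` cubic bezier, stroke `#ff8800` → cut (S727, F1134). Control points (SVG): P0=(161.450,13.454), P1=(172.924,-1.686), P2=(247.169,37.698), P3=(233.404,36.206); sampled at t=k/5. Machine vertices: (161.450,130.962) → (174.661,134.266) → (195.699,129.064) → (217.327,119.934) → (232.308,111.457) → (233.404,108.210). Open path.

**Shape 3** — `<path>` cubic bezier, stroke `#ff8800` → cut (S727, F1134). Control points (SVG): P0=(44.296,86.522), P1=(53.065,81.348), P2=(37.618,24.471), P3=(33.783,50.282); sampled at t=k/5. Machine vertices: (44.296,57.894) → (46.938,66.128) → (45.488,80.319) → (41.666,94.018) → (37.191,100.773) → (33.783,94.134). Open path.

**Shape 4** — `<path>` regular polygon, stroke `#ff8800` → cut (S727, F1134). Machine vertices: (219.472,19.050) → (215.566,13.435) → (208.833,12.227) → (203.218,16.133) → (202.010,22.866) → (205.916,28.481) → (212.649,29.689) → (218.264,25.783) → (219.472,19.050). Closed: final G1 returns to the first vertex.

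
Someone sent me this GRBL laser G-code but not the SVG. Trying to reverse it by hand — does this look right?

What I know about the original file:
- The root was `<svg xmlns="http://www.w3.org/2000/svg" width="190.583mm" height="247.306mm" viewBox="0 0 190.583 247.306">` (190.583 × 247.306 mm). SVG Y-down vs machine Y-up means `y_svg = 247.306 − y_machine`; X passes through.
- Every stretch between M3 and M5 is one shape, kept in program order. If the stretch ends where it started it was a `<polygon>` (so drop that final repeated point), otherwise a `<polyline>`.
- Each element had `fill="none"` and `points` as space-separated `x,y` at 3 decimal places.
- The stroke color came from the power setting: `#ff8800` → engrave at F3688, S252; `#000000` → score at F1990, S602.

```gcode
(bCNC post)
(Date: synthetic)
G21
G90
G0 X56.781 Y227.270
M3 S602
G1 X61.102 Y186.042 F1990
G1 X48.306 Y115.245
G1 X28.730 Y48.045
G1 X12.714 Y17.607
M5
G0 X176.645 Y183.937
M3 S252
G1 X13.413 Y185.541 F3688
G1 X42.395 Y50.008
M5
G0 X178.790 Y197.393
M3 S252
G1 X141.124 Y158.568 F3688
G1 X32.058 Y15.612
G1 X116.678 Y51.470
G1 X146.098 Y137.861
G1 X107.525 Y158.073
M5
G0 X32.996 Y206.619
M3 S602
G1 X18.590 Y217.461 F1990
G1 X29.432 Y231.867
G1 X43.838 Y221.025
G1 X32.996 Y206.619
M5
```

y_svg = 247.306 − y_m.

[1] S602→`#000000` (score); open run; points: 56.781,20.036 61.102,61.264 48.306,132.061 28.730,199.261 12.714,229.699

[2] S252→`#ff8800` (engrave); open run; points: 176.645,63.369 13.413,61.765 42.395,197.298

[3] S252→`#ff8800` (engrave); open run; points: 178.790,49.913 141.124,88.738 32.058,231.694 116.678,195.836 146.098,109.445 107.525,89.233

[4] S602→`#000000` (score); closed run; points: 32.996,40.687 18.590,29.845 29.432,15.439 43.838,26.281

<svg xmlns="http://www.w3.org/2000/svg" width="190.583mm" height="247.306mm" viewBox="0 0 190.583 247.306">
  <polyline points="56.781,20.036 61.102,61.264 48.306,132.061 28.730,199.261 12.714,229.699" fill="none" stroke="#000000"/>
  <polyline points="176.645,63.369 13.413,61.765 42.395,197.298" fill="none" stroke="#ff8800"/>
  <polyline points="178.790,49.913 141.124,88.738 32.058,231.694 116.678,195.836 146.098,109.445 107.525,89.233" fill="none" stroke="#ff8800"/>
  <polygon points="32.996,40.687 18.590,29.845 29.432,15.439 43.838,26.281" fill="none" stroke="#000000"/>
</svg>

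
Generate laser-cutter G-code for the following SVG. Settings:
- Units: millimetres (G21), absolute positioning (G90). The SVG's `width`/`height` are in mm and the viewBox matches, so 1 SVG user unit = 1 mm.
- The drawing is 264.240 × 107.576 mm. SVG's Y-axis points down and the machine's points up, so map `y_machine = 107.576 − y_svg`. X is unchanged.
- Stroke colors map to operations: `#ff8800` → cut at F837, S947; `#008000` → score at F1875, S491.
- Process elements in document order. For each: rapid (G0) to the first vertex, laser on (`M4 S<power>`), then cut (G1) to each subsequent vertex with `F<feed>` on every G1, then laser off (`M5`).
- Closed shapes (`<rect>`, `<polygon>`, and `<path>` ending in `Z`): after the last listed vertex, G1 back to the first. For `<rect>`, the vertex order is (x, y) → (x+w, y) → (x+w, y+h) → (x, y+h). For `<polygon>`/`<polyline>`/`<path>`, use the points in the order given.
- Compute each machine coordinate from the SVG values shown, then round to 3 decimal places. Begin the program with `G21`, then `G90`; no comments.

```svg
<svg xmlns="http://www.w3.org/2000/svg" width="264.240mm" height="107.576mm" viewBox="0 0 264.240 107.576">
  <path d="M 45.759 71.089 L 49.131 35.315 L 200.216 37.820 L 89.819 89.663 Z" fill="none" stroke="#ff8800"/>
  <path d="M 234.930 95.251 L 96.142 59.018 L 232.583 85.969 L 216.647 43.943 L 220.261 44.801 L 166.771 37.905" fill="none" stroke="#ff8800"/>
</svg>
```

G21
G90
G0 X45.759 Y36.487
M4 S947
G1 X49.131 Y72.261 F837
G1 X200.216 Y69.756 F837
G1 X89.819 Y17.913 F837
G1 X45.759 Y36.487 F837
M5
G0 X234.930 Y12.325
M4 S947
G1 X96.142 Y48.558 F837
G1 X232.583 Y21.607 F837
G1 X216.647 Y63.633 F837
G1 X220.261 Y62.775 F837
G1 X166.771 Y69.671 F837
M5

1 u = 1 mm; y_m = 107.576 − y.

[1] `<path>` closed polygon, #ff8800→cut S947 F837: (45.759,36.487) → (49.131,72.261) → (200.216,69.756) → (89.819,17.913) → (45.759,36.487) (closed)

[2] `<path>` open polyline, #ff8800→cut S947 F837: (234.930,12.325) → (96.142,48.558) → (232.583,21.607) → (216.647,63.633) → (220.261,62.775) → (166.771,69.671)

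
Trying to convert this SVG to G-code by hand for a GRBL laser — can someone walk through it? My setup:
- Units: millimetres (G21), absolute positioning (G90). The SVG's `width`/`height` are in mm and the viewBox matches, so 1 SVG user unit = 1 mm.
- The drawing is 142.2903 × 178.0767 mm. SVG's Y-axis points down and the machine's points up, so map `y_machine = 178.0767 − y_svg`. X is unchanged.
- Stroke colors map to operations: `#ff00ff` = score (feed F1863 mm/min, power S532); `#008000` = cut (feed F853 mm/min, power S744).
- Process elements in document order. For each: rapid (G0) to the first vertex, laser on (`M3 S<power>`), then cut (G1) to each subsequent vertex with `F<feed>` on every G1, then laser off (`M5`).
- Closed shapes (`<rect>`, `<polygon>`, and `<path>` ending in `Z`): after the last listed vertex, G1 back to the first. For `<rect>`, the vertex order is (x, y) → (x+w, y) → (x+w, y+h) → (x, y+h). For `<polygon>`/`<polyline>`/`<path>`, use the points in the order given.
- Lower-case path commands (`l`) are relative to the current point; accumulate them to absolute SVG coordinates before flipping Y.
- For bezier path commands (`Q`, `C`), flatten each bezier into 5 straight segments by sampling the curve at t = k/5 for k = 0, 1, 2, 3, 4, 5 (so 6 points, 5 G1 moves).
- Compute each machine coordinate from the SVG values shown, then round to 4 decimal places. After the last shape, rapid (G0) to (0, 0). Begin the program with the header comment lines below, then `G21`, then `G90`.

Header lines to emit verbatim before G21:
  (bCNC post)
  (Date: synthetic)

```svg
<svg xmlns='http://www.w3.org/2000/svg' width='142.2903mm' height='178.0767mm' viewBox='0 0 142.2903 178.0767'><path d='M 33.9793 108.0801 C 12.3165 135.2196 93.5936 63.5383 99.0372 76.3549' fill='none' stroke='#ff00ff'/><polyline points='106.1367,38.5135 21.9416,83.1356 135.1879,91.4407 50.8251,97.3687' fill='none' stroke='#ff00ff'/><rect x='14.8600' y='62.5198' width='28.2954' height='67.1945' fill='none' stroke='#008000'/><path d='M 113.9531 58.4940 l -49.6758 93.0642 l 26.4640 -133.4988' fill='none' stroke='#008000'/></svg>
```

1 u = 1 mm; y_m = 178.0767 − y.

[1] `<path>` cubic bezier, #ff00ff→score S532 F1863: (33.9793,69.9966) → (31.9042,64.1048) → (45.9536,73.1308) → (67.5463,88.2751) → (88.1012,100.7386) → (99.0372,101.7218)

[2] `<polyline>` open polyline, #ff00ff→score S532 F1863: (106.1367,139.5632) → (21.9416,94.9411) → (135.1879,86.6360) → (50.8251,80.7080)

[3] `<rect>` rectangle, #008000→cut S744 F853: (14.8600,115.5569) → (43.1554,115.5569) → (43.1554,48.3624) → (14.8600,48.3624) → (14.8600,115.5569) (closed)

[4] `<path>` open polyline, #008000→cut S744 F853: (113.9531,119.5827) → (64.2773,26.5185) → (90.7413,160.0173)

(bCNC post)
(Date: synthetic)
G21
G90
G0 X33.9793 Y69.9966
M3 S532
G1 X31.9042 Y64.1048 F1863
G1 X45.9536 Y73.1308 F1863
G1 X67.5463 Y88.2751 F1863
G1 X88.1012 Y100.7386 F1863
G1 X99.0372 Y101.7218 F1863
M5
G0 X106.1367 Y139.5632
M3 S532
G1 X21.9416 Y94.9411 F1863
G1 X135.1879 Y86.6360 F1863
G1 X50.8251 Y80.7080 F1863
M5
G0 X14.8600 Y115.5569
M3 S744
G1 X43.1554 Y115.5569 F853
G1 X43.1554 Y48.3624 F853
G1 X14.8600 Y48.3624 F853
G1 X14.8600 Y115.5569 F853
M5
G0 X113.9531 Y119.5827
M3 S744
G1 X64.2773 Y26.5185 F853
G1 X90.7413 Y160.0173 F853
M5
G0 X0.0000 Y0.0000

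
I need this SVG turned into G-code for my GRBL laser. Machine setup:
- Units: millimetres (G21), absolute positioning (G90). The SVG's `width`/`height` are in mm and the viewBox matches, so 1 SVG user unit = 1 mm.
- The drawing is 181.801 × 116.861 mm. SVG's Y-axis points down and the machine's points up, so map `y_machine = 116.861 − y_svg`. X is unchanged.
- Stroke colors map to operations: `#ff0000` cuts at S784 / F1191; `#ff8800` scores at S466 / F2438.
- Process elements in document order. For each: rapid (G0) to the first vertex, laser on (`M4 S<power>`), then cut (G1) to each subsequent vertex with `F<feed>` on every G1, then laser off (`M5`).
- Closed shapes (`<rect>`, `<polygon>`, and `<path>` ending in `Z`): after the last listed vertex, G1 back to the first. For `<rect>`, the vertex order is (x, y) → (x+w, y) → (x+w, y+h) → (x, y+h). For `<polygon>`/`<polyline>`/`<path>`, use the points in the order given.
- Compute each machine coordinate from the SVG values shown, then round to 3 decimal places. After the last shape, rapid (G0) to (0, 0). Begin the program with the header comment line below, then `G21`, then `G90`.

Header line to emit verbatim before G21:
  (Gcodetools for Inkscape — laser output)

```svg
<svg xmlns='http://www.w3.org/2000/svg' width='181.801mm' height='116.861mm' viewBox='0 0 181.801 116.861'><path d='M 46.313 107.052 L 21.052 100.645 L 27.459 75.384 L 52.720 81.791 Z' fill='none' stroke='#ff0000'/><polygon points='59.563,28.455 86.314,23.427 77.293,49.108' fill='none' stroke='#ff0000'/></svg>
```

(Gcodetools for Inkscape — laser output)
G21
G90
G0 X46.313 Y9.809
M4 S784
G1 X21.052 Y16.216 F1191
G1 X27.459 Y41.477 F1191
G1 X52.720 Y35.070 F1191
G1 X46.313 Y9.809 F1191
M5
G0 X59.563 Y88.406
M4 S784
G1 X86.314 Y93.434 F1191
G1 X77.293 Y67.753 F1191
G1 X59.563 Y88.406 F1191
M5
G0 X0.000 Y0.000

viewBox `0 0 181.801 116.861` with mm width/height → 1 unit = 1 mm. Flip: y_m = 116.861 − y_svg.

**Shape 1** — `<path>` regular polygon, stroke `#ff0000` → cut (S784, F1191). Machine vertices: (46.313,9.809) → (21.052,16.216) → (27.459,41.477) → (52.720,35.070) → (46.313,9.809). Closed: final G1 returns to the first vertex.

**Shape 2** — `<polygon>` regular polygon, stroke `#ff0000` → cut (S784, F1191). Machine vertices: (59.563,88.406) → (86.314,93.434) → (77.293,67.753) → (59.563,88.406). Closed: final G1 returns to the first vertex.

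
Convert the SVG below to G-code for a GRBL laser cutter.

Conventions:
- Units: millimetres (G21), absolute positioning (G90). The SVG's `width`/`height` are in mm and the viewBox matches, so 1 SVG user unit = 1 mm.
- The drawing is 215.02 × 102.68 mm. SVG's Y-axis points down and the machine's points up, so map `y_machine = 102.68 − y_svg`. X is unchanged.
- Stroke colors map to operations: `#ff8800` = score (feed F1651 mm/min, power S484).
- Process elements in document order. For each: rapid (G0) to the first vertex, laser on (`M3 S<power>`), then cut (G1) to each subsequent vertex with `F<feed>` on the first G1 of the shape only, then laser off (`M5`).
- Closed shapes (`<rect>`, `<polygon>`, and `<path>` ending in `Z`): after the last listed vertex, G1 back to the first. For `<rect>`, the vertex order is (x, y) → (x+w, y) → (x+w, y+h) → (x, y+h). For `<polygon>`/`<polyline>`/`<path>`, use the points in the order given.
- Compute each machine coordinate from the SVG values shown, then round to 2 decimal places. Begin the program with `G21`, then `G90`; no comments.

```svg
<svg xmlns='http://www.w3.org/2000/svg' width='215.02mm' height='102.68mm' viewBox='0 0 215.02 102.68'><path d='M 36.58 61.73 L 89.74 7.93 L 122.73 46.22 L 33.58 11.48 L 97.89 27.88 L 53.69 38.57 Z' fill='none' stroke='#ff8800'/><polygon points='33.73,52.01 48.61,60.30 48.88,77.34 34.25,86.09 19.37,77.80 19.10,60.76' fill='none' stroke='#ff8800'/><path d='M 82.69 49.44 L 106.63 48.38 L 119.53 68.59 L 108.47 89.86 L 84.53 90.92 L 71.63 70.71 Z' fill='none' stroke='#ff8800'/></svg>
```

1 u = 1 mm; y_m = 102.68 − y.

[1] `<path>` closed polygon, #ff8800→score S484 F1651: (36.58,40.95) → (89.74,94.75) → (122.73,56.46) → (33.58,91.20) → (97.89,74.80) → (53.69,64.11) → (36.58,40.95) (closed)

[2] `<polygon>` regular polygon, #ff8800→score S484 F1651: (33.73,50.67) → (48.61,42.38) → (48.88,25.34) → (34.25,16.59) → (19.37,24.88) → (19.10,41.92) → (33.73,50.67) (closed)

[3] `<path>` regular polygon, #ff8800→score S484 F1651: (82.69,53.24) → (106.63,54.30) → (119.53,34.09) → (108.47,12.82) → (84.53,11.76) → (71.63,31.97) → (82.69,53.24) (closed)

G21
G90
G0 X36.58 Y40.95
M3 S484
G1 X89.74 Y94.75 F1651
G1 X122.73 Y56.46
G1 X33.58 Y91.20
G1 X97.89 Y74.80
G1 X53.69 Y64.11
G1 X36.58 Y40.95
M5
G0 X33.73 Y50.67
M3 S484
G1 X48.61 Y42.38 F1651
G1 X48.88 Y25.34
G1 X34.25 Y16.59
G1 X19.37 Y24.88
G1 X19.10 Y41.92
G1 X33.73 Y50.67
M5
G0 X82.69 Y53.24
M3 S484
G1 X106.63 Y54.30 F1651
G1 X119.53 Y34.09
G1 X108.47 Y12.82
G1 X84.53 Y11.76
G1 X71.63 Y31.97
G1 X82.69 Y53.24
M5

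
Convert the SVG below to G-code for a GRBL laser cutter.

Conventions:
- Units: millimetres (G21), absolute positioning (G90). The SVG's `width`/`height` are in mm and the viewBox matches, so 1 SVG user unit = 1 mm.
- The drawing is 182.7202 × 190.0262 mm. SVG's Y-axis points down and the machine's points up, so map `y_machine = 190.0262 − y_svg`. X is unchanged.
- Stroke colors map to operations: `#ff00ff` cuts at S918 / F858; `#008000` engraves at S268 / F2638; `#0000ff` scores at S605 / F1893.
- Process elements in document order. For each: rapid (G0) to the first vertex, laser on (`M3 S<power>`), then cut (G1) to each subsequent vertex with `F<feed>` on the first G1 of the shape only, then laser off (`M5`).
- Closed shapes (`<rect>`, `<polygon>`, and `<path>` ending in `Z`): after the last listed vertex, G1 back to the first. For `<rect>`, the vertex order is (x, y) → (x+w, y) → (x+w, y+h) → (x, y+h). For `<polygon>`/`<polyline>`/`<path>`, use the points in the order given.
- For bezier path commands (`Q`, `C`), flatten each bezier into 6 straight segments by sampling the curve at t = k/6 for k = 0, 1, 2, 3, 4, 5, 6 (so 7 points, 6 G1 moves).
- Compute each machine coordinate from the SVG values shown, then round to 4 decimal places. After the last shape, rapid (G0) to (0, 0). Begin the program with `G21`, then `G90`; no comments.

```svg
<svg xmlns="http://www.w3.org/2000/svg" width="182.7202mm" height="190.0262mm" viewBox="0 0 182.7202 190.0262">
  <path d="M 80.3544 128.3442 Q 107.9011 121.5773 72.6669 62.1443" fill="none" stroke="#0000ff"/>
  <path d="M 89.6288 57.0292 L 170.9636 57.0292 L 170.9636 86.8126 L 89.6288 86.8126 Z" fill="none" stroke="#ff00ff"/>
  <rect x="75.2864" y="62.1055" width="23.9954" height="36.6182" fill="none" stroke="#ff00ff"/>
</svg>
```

G21
G90
G0 X80.3544 Y61.6820
M3 S605
G1 X87.7927 Y65.4006 F1893
G1 X91.7432 Y72.0451
G1 X92.2059 Y81.6154
G1 X89.1807 Y94.1117
G1 X82.6677 Y109.5338
G1 X72.6669 Y127.8819
M5
G0 X89.6288 Y132.9970
M3 S918
G1 X170.9636 Y132.9970 F858
G1 X170.9636 Y103.2136
G1 X89.6288 Y103.2136
G1 X89.6288 Y132.9970
M5
G0 X75.2864 Y127.9207
M3 S918
G1 X99.2818 Y127.9207 F858
G1 X99.2818 Y91.3025
G1 X75.2864 Y91.3025
G1 X75.2864 Y127.9207
M5
G0 X0.0000 Y0.0000

1 u = 1 mm; y_m = 190.0262 − y.

[1] `<path>` quadratic bezier, #0000ff→score S605 F1893: (80.3544,61.6820) → (87.7927,65.4006) → (91.7432,72.0451) → (92.2059,81.6154) → (89.1807,94.1117) → (82.6677,109.5338) → (72.6669,127.8819)

[2] `<path>` rectangle, #ff00ff→cut S918 F858: (89.6288,132.9970) → (170.9636,132.9970) → (170.9636,103.2136) → (89.6288,103.2136) → (89.6288,132.9970) (closed)

[3] `<rect>` rectangle, #ff00ff→cut S918 F858: (75.2864,127.9207) → (99.2818,127.9207) → (99.2818,91.3025) → (75.2864,91.3025) → (75.2864,127.9207) (closed)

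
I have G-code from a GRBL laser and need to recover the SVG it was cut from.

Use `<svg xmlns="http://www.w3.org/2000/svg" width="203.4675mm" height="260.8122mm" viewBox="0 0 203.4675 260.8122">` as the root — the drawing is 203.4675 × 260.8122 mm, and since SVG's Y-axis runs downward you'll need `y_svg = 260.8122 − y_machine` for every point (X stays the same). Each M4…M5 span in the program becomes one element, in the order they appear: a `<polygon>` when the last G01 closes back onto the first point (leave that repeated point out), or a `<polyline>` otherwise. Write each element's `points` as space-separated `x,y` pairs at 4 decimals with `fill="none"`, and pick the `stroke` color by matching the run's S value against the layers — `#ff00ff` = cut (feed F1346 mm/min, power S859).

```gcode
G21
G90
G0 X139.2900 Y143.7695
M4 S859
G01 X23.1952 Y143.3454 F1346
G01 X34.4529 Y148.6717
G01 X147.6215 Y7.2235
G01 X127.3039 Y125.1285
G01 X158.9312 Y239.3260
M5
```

<svg xmlns="http://www.w3.org/2000/svg" width="203.4675mm" height="260.8122mm" viewBox="0 0 203.4675 260.8122">
  <polyline points="139.2900,117.0427 23.1952,117.4668 34.4529,112.1405 147.6215,253.5887 127.3039,135.6837 158.9312,21.4862" fill="none" stroke="#ff00ff"/>
</svg>

Each laser-on run becomes one SVG element. Flip Y back into SVG space with y_svg = 260.8122 − y_machine. Every run uses S859, so all elements get stroke `#ff00ff` (cut).

Run 1: The run is open, so emit a `<polyline>` with points (Y-flipped): 139.2900,117.0427 23.1952,117.4668 34.4529,112.1405 147.6215,253.5887 127.3039,135.6837 158.9312,21.4862.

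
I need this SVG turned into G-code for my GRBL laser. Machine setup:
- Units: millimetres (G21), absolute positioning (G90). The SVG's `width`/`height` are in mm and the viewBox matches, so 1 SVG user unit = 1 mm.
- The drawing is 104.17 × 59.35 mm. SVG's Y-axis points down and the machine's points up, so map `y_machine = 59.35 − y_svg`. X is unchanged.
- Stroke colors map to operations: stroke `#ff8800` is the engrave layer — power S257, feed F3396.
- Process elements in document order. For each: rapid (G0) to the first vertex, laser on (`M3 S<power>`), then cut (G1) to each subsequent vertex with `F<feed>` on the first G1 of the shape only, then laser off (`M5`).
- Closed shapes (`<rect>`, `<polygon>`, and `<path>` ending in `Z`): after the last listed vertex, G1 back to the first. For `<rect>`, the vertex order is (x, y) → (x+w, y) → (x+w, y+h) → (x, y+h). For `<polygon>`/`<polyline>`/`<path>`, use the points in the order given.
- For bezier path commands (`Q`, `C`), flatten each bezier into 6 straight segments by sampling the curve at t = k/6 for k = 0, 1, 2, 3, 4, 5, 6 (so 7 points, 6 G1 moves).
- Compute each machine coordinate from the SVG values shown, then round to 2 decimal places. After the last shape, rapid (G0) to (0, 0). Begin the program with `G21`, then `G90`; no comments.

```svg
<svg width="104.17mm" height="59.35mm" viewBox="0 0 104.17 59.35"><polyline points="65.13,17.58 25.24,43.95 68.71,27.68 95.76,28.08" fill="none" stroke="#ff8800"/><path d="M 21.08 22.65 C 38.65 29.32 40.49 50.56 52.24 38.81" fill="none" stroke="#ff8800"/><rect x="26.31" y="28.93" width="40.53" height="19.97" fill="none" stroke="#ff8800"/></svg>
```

G21
G90
G0 X65.13 Y41.77
M3 S257
G1 X25.24 Y15.40 F3396
G1 X68.71 Y31.67
G1 X95.76 Y31.27
M5
G0 X21.08 Y36.70
M3 S257
G1 X28.67 Y32.37 F3396
G1 X34.36 Y26.93
G1 X38.84 Y21.71
G1 X42.84 Y18.03
G1 X47.07 Y17.19
G1 X52.24 Y20.54
M5
G0 X26.31 Y30.42
M3 S257
G1 X66.84 Y30.42 F3396
G1 X66.84 Y10.45
G1 X26.31 Y10.45
G1 X26.31 Y30.42
M5
G0 X0.00 Y0.00

viewBox `0 0 104.17 59.35` with mm width/height → 1 unit = 1 mm. Flip: y_m = 59.35 − y_svg.

**Shape 1** — `<polyline>` open polyline, stroke `#ff8800` → engrave (S257, F3396). Machine vertices: (65.13,41.77) → (25.24,15.40) → (68.71,31.67) → (95.76,31.27). Open path.

**Shape 2** — `<path>` cubic bezier, stroke `#ff8800` → engrave (S257, F3396). Control points (SVG): P0=(21.08,22.65), P1=(38.65,29.32), P2=(40.49,50.56), P3=(52.24,38.81); sampled at t=k/6. Machine vertices: (21.08,36.70) → (28.67,32.37) → (34.36,26.93) → (38.84,21.71) → (42.84,18.03) → (47.07,17.19) → (52.24,20.54). Open path.

**Shape 3** — `<rect>` rectangle, stroke `#ff8800` → engrave (S257, F3396). Machine vertices: (26.31,30.42) → (66.84,30.42) → (66.84,10.45) → (26.31,10.45) → (26.31,30.42). Closed: final G1 returns to the first vertex.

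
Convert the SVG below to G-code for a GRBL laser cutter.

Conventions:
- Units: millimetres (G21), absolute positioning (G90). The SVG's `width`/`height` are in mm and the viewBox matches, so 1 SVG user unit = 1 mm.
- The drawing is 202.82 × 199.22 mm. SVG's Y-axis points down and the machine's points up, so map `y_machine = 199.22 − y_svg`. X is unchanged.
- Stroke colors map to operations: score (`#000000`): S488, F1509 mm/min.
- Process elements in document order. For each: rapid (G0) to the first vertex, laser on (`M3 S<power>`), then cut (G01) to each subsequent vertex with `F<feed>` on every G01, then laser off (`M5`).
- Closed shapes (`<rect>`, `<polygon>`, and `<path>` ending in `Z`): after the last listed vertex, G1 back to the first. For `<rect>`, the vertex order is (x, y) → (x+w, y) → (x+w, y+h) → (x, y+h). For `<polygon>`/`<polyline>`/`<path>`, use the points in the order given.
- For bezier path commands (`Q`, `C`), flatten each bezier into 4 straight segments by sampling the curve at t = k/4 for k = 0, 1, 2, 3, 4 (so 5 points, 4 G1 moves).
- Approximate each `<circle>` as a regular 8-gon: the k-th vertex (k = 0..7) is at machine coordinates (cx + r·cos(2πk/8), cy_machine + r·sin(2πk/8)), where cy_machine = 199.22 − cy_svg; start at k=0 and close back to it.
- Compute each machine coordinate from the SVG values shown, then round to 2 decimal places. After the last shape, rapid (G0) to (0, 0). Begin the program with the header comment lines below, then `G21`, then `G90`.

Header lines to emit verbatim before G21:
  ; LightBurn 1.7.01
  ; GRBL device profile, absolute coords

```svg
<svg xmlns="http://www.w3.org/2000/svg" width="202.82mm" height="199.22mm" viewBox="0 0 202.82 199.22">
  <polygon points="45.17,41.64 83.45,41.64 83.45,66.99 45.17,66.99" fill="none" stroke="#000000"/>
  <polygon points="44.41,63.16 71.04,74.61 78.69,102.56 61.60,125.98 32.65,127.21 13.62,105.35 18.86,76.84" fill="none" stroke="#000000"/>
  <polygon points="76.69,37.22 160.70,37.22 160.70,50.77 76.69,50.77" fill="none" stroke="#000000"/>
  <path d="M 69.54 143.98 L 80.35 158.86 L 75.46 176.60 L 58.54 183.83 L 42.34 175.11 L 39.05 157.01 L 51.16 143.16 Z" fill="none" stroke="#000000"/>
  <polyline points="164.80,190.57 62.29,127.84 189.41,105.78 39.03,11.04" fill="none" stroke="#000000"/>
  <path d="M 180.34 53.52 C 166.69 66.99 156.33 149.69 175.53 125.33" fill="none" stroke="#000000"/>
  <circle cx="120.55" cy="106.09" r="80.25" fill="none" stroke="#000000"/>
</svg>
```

Since the viewBox matches the mm dimensions, user units are millimetres directly. The only transform is the Y-flip y_m = 199.22 − y_svg.

Shape 1 is a rectangle drawn with `<polygon>`. Its stroke #000000 means score at S488, F1509. After flipping Y the toolpath is (45.17,157.58) → (83.45,157.58) → (83.45,132.23) → (45.17,132.23) → (45.17,157.58), returning to the start.

Shape 2 is a regular polygon drawn with `<polygon>`. Its stroke #000000 means score at S488, F1509. After flipping Y the toolpath is (44.41,136.06) → (71.04,124.61) → (78.69,96.66) → (61.60,73.24) → (32.65,72.01) → (13.62,93.87) → (18.86,122.38) → (44.41,136.06), returning to the start.

Shape 3 is a rectangle drawn with `<polygon>`. Its stroke #000000 means score at S488, F1509. After flipping Y the toolpath is (76.69,162.00) → (160.70,162.00) → (160.70,148.45) → (76.69,148.45) → (76.69,162.00), returning to the start.

Shape 4 is a regular polygon drawn with `<path>`. Its stroke #000000 means score at S488, F1509. After flipping Y the toolpath is (69.54,55.24) → (80.35,40.36) → (75.46,22.62) → (58.54,15.39) → (42.34,24.11) → (39.05,42.21) → (51.16,56.06) → (69.54,55.24), returning to the start.

Shape 5 is a open polyline drawn with `<polyline>`. Its stroke #000000 means score at S488, F1509. After flipping Y the toolpath is (164.80,8.65) → (62.29,71.38) → (189.41,93.44) → (39.03,188.18).

Shape 6 is a cubic bezier drawn with `<path>`. Its stroke #000000 means score at S488, F1509. After flipping Y the toolpath is (180.34,145.70) → (171.13,125.37) → (165.62,95.61) → (166.26,72.94) → (175.53,73.89).

Shape 7 is a circle drawn with `<circle>`. Its stroke #000000 means score at S488, F1509. After flipping Y the toolpath is (200.80,93.13) → (177.30,149.88) → (120.55,173.38) → (63.80,149.88) → (40.30,93.13) → (63.80,36.38) → (120.55,12.88) → (177.30,36.38) → (200.80,93.13), returning to the start.

; LightBurn 1.7.01
; GRBL device profile, absolute coords
G21
G90
G0 X45.17 Y157.58
M3 S488
G01 X83.45 Y157.58 F1509
G01 X83.45 Y132.23 F1509
G01 X45.17 Y132.23 F1509
G01 X45.17 Y157.58 F1509
M5
G0 X44.41 Y136.06
M3 S488
G01 X71.04 Y124.61 F1509
G01 X78.69 Y96.66 F1509
G01 X61.60 Y73.24 F1509
G01 X32.65 Y72.01 F1509
G01 X13.62 Y93.87 F1509
G01 X18.86 Y122.38 F1509
G01 X44.41 Y136.06 F1509
M5
G0 X76.69 Y162.00
M3 S488
G01 X160.70 Y162.00 F1509
G01 X160.70 Y148.45 F1509
G01 X76.69 Y148.45 F1509
G01 X76.69 Y162.00 F1509
M5
G0 X69.54 Y55.24
M3 S488
G01 X80.35 Y40.36 F1509
G01 X75.46 Y22.62 F1509
G01 X58.54 Y15.39 F1509
G01 X42.34 Y24.11 F1509
G01 X39.05 Y42.21 F1509
G01 X51.16 Y56.06 F1509
G01 X69.54 Y55.24 F1509
M5
G0 X164.80 Y8.65
M3 S488
G01 X62.29 Y71.38 F1509
G01 X189.41 Y93.44 F1509
G01 X39.03 Y188.18 F1509
M5
G0 X180.34 Y145.70
M3 S488
G01 X171.13 Y125.37 F1509
G01 X165.62 Y95.61 F1509
G01 X166.26 Y72.94 F1509
G01 X175.53 Y73.89 F1509
M5
G0 X200.80 Y93.13
M3 S488
G01 X177.30 Y149.88 F1509
G01 X120.55 Y173.38 F1509
G01 X63.80 Y149.88 F1509
G01 X40.30 Y93.13 F1509
G01 X63.80 Y36.38 F1509
G01 X120.55 Y12.88 F1509
G01 X177.30 Y36.38 F1509
G01 X200.80 Y93.13 F1509
M5
G0 X0.00 Y0.00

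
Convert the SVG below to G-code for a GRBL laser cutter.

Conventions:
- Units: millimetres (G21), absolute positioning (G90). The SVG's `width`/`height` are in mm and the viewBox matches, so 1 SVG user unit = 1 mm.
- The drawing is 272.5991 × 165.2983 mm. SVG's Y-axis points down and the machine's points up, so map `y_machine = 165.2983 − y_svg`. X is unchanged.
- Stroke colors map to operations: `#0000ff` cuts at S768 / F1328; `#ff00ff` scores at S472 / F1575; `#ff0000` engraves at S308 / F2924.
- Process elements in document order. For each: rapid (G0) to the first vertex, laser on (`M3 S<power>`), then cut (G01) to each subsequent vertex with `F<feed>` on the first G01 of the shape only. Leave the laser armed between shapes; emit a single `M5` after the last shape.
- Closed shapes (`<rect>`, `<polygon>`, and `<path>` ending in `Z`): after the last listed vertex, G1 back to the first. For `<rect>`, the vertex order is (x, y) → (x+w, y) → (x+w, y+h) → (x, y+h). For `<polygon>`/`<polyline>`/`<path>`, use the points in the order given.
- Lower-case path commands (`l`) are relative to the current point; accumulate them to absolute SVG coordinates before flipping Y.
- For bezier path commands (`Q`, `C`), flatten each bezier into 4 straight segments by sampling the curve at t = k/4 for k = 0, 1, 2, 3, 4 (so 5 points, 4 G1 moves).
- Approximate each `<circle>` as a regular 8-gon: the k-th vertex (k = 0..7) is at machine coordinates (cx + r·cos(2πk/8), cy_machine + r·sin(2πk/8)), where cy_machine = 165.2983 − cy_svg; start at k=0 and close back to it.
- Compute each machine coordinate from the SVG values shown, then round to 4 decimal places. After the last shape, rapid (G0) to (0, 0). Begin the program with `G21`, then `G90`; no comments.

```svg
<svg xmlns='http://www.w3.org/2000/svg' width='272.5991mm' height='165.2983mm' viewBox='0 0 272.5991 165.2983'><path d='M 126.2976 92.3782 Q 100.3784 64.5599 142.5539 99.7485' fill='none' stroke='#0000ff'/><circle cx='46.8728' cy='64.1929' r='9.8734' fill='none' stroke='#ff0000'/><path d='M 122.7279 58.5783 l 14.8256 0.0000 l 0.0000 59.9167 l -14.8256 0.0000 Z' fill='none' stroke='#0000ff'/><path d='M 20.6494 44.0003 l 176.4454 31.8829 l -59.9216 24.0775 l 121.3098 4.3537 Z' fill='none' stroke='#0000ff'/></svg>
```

1 u = 1 mm; y_m = 165.2983 − y.

[1] `<path>` quadratic bezier, #0000ff→cut S768 F1328: (126.2976,72.9201) → (117.5939,82.8913) → (117.4021,84.9867) → (125.7221,79.2062) → (142.5539,65.5498)

[2] `<circle>` circle, #ff0000→engrave S308 F2924: (56.7462,101.1054) → (53.8543,108.0869) → (46.8728,110.9788) → (39.8913,108.0869) → (36.9994,101.1054) → (39.8913,94.1239) → (46.8728,91.2320) → (53.8543,94.1239) → (56.7462,101.1054) (closed)

[3] `<path>` rectangle, #0000ff→cut S768 F1328: (122.7279,106.7200) → (137.5535,106.7200) → (137.5535,46.8033) → (122.7279,46.8033) → (122.7279,106.7200) (closed)

[4] `<path>` closed polygon, #0000ff→cut S768 F1328: (20.6494,121.2980) → (197.0948,89.4151) → (137.1732,65.3376) → (258.4830,60.9839) → (20.6494,121.2980) (closed)

G21
G90
G0 X126.2976 Y72.9201
M3 S768
G01 X117.5939 Y82.8913 F1328
G01 X117.4021 Y84.9867
G01 X125.7221 Y79.2062
G01 X142.5539 Y65.5498
G0 X56.7462 Y101.1054
M3 S308
G01 X53.8543 Y108.0869 F2924
G01 X46.8728 Y110.9788
G01 X39.8913 Y108.0869
G01 X36.9994 Y101.1054
G01 X39.8913 Y94.1239
G01 X46.8728 Y91.2320
G01 X53.8543 Y94.1239
G01 X56.7462 Y101.1054
G0 X122.7279 Y106.7200
M3 S768
G01 X137.5535 Y106.7200 F1328
G01 X137.5535 Y46.8033
G01 X122.7279 Y46.8033
G01 X122.7279 Y106.7200
G0 X20.6494 Y121.2980
M3 S768
G01 X197.0948 Y89.4151 F1328
G01 X137.1732 Y65.3376
G01 X258.4830 Y60.9839
G01 X20.6494 Y121.2980
M5
G0 X0.0000 Y0.0000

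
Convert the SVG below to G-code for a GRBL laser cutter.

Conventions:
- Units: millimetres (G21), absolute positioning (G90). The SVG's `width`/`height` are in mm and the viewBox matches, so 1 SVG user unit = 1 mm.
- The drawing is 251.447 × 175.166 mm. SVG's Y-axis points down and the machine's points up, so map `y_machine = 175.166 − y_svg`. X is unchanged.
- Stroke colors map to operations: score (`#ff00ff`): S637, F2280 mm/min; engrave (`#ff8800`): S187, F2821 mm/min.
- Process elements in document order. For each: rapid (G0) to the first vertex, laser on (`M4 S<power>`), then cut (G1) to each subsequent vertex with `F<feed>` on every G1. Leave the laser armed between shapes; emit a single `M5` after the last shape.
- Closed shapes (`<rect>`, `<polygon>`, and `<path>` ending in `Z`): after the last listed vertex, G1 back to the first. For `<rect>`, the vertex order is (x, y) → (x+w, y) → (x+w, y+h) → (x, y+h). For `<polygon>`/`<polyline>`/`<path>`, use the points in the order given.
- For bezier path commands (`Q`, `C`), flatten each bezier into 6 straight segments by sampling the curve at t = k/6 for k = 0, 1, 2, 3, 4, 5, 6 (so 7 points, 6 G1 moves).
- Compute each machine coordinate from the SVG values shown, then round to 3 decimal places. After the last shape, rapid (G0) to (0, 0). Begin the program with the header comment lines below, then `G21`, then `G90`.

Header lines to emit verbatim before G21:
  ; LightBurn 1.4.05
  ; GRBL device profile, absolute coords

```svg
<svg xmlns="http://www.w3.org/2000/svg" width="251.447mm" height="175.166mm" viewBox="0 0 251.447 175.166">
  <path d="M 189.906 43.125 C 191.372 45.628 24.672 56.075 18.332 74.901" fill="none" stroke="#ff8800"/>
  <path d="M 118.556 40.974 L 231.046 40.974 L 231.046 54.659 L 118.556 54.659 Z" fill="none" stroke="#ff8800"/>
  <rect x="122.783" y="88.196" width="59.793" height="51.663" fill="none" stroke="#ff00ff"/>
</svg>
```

Since the viewBox matches the mm dimensions, user units are millimetres directly. The only transform is the Y-flip y_m = 175.166 − y_svg.

Shape 1 is a cubic bezier drawn with `<path>`. Its stroke #ff8800 means engrave at S187, F2821. After flipping Y the toolpath is (189.906,132.041) → (178.146,130.125) → (147.484,126.874) → (107.046,122.274) → (65.958,116.314) → (33.344,108.982) → (18.332,100.265).

Shape 2 is a rectangle drawn with `<path>`. Its stroke #ff8800 means engrave at S187, F2821. After flipping Y the toolpath is (118.556,134.192) → (231.046,134.192) → (231.046,120.507) → (118.556,120.507) → (118.556,134.192), returning to the start.

Shape 3 is a rectangle drawn with `<rect>`. Its stroke #ff00ff means score at S637, F2280. After flipping Y the toolpath is (122.783,86.970) → (182.576,86.970) → (182.576,35.307) → (122.783,35.307) → (122.783,86.970), returning to the start.

; LightBurn 1.4.05
; GRBL device profile, absolute coords
G21
G90
G0 X189.906 Y132.041
M4 S187
G1 X178.146 Y130.125 F2821
G1 X147.484 Y126.874 F2821
G1 X107.046 Y122.274 F2821
G1 X65.958 Y116.314 F2821
G1 X33.344 Y108.982 F2821
G1 X18.332 Y100.265 F2821
G0 X118.556 Y134.192
M4 S187
G1 X231.046 Y134.192 F2821
G1 X231.046 Y120.507 F2821
G1 X118.556 Y120.507 F2821
G1 X118.556 Y134.192 F2821
G0 X122.783 Y86.970
M4 S637
G1 X182.576 Y86.970 F2280
G1 X182.576 Y35.307 F2280
G1 X122.783 Y35.307 F2280
G1 X122.783 Y86.970 F2280
M5
G0 X0.000 Y0.000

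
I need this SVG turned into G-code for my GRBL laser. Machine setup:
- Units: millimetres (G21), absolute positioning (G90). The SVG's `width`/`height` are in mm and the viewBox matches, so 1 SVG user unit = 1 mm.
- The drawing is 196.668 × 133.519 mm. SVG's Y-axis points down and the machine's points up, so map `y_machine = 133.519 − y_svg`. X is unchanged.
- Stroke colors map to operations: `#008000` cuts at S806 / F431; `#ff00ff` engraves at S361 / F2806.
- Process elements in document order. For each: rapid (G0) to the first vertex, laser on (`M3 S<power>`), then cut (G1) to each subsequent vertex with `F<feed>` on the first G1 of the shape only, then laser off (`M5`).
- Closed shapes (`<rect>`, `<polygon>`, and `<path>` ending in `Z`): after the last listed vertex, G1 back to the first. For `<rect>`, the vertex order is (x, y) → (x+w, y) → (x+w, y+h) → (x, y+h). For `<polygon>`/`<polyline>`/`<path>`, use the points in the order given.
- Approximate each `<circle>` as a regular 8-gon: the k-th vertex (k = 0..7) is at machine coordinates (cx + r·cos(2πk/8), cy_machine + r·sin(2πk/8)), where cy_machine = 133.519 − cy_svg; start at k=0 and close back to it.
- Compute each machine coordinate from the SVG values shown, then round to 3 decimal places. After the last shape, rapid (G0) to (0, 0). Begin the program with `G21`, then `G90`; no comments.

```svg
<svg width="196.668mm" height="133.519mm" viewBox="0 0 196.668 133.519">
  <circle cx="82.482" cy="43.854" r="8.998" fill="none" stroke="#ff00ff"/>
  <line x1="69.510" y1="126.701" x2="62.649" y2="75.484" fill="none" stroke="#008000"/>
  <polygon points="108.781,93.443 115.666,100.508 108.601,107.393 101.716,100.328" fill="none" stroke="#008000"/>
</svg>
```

G21
G90
G0 X91.480 Y89.665
M3 S361
G1 X88.845 Y96.028 F2806
G1 X82.482 Y98.663
G1 X76.119 Y96.028
G1 X73.484 Y89.665
G1 X76.119 Y83.302
G1 X82.482 Y80.667
G1 X88.845 Y83.302
G1 X91.480 Y89.665
M5
G0 X69.510 Y6.818
M3 S806
G1 X62.649 Y58.035 F431
M5
G0 X108.781 Y40.076
M3 S806
G1 X115.666 Y33.011 F431
G1 X108.601 Y26.126
G1 X101.716 Y33.191
G1 X108.781 Y40.076
M5
G0 X0.000 Y0.000

1 u = 1 mm; y_m = 133.519 − y.

[1] `<circle>` circle, #ff00ff→engrave S361 F2806: (91.480,89.665) → (88.845,96.028) → (82.482,98.663) → (76.119,96.028) → (73.484,89.665) → (76.119,83.302) → (82.482,80.667) → (88.845,83.302) → (91.480,89.665) (closed)

[2] `<line>` line segment, #008000→cut S806 F431: (69.510,6.818) → (62.649,58.035)

[3] `<polygon>` regular polygon, #008000→cut S806 F431: (108.781,40.076) → (115.666,33.011) → (108.601,26.126) → (101.716,33.191) → (108.781,40.076) (closed)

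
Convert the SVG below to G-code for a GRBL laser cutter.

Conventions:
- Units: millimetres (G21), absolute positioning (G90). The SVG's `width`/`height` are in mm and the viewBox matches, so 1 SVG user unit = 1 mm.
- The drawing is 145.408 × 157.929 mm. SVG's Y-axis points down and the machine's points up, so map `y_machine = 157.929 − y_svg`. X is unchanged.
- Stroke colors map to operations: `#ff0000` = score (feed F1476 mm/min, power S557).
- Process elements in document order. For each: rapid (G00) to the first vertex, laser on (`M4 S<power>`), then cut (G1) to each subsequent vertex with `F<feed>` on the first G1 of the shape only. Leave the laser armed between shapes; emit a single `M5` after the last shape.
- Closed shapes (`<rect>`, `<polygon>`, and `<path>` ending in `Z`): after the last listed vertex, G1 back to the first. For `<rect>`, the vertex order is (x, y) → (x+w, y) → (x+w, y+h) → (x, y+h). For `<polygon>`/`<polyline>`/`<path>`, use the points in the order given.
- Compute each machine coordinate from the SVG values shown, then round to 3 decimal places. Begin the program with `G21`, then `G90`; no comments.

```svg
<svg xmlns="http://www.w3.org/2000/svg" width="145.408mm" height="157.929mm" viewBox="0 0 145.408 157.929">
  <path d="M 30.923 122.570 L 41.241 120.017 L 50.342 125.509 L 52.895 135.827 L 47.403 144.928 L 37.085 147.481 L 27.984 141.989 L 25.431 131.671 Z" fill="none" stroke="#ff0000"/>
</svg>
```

G21
G90
G00 X30.923 Y35.359
M4 S557
G1 X41.241 Y37.912 F1476
G1 X50.342 Y32.420
G1 X52.895 Y22.102
G1 X47.403 Y13.001
G1 X37.085 Y10.448
G1 X27.984 Y15.940
G1 X25.431 Y26.258
G1 X30.923 Y35.359
M5

1 u = 1 mm; y_m = 157.929 − y.

[1] `<path>` regular polygon, #ff0000→score S557 F1476: (30.923,35.359) → (41.241,37.912) → (50.342,32.420) → (52.895,22.102) → (47.403,13.001) → (37.085,10.448) → (27.984,15.940) → (25.431,26.258) → (30.923,35.359) (closed)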